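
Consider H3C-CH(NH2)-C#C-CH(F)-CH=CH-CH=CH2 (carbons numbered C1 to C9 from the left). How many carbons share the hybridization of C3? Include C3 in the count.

2

C3 is sp (two π bonds).
C1: sp3
C2: sp3
C3: sp ✓
C4: sp ✓
C5: sp3
C6: sp2
C7: sp2
C8: sp2
C9: sp2
2 carbons are sp.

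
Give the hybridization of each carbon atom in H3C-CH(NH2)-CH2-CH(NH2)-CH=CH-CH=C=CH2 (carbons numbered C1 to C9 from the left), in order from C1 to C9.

C1: 4 σ bonds — 4 electron domains, sp3.
C2: 4 σ bonds — 4 electron domains, sp3.
C3: 4 σ bonds — 4 electron domains, sp3.
C4 (4 σ bonds) has steric number 4: sp3.
C5 carries 3 σ bonds, plus one π bond, giving a steric number of 3, so it is sp2.
C6 is sp2: 3 σ bonds, plus one π bond, 3 electron-density regions.
C7: 3 σ bonds, plus one π bond; 3 regions of electron density → sp2.
C8: 2 σ bonds, plus two π bonds — 2 electron domains, sp.
C9 (3 σ bonds, plus one π bond) has steric number 3: sp2.

C1 sp3, C2 sp3, C3 sp3, C4 sp3, C5 sp2, C6 sp2, C7 sp2, C8 sp, C9 sp2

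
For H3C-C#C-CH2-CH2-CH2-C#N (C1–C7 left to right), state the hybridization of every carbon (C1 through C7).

C1 sp3, C2 sp, C3 sp, C4 sp3, C5 sp3, C6 sp3, C7 sp

C1: 4 σ bonds; 4 regions of electron density → sp3.
C2 (2 σ bonds, plus two π bonds) has steric number 2: sp.
C3 — 2 σ bonds, plus two π bonds. Steric number 2, so sp.
C4: 4 σ bonds; 4 regions of electron density → sp3.
C5 — 4 σ bonds. Steric number 4, so sp3.
C6 (4 σ bonds) has steric number 4: sp3.
C7 — 2 σ bonds, plus two π bonds. Steric number 2, so sp.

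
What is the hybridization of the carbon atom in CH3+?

Three σ bonds to H, empty p orbital → sp2, trigonal planar.

sp²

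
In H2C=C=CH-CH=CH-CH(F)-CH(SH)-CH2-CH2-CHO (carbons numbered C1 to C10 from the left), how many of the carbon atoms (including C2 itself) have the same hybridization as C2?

1

C2 is sp (two π bonds).
C1: sp2
C2: sp ✓
C3: sp2
C4: sp2
C5: sp2
C6: sp3
C7: sp3
C8: sp3
C9: sp3
C10: sp2
1 carbon is sp.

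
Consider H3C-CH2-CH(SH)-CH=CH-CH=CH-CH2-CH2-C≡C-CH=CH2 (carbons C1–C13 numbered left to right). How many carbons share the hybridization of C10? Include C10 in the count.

C10 is sp (two π bonds).
C1: sp3
C2: sp3
C3: sp3
C4: sp2
C5: sp2
C6: sp2
C7: sp2
C8: sp3
C9: sp3
C10: sp ✓
C11: sp ✓
C12: sp2
C13: sp2
2 carbons are sp.

2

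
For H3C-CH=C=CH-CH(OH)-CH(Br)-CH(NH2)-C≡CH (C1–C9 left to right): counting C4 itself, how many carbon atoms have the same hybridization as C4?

C4 is sp2 (one π bond).
C1: sp3
C2: sp2 ✓
C3: sp
C4: sp2 ✓
C5: sp3
C6: sp3
C7: sp3
C8: sp
C9: sp
2 carbons are sp2.

2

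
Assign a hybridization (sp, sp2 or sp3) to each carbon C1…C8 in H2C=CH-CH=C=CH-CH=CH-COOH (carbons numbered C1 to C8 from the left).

C1: 3 σ bonds, plus one π bond; 3 regions of electron density → sp2.
C2 — 3 σ bonds, plus one π bond. Steric number 3, so sp2.
C3 (3 σ bonds, plus one π bond) has steric number 3: sp2.
C4 has 2 σ bonds, plus two π bonds: steric number 2 → sp.
C5 carries 3 σ bonds, plus one π bond, giving a steric number of 3, so it is sp2.
C6: 3 σ bonds, plus one π bond — 3 electron domains, sp2.
C7 carries 3 σ bonds, plus one π bond, giving a steric number of 3, so it is sp2.
C8 — 3 σ bonds, plus one π bond. Steric number 3, so sp2.

C1 sp2, C2 sp2, C3 sp2, C4 sp, C5 sp2, C6 sp2, C7 sp2, C8 sp2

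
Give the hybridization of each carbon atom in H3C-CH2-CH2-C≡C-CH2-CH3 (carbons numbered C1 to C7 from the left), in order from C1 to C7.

C1 is sp3: 4 σ bonds, 4 electron-density regions.
C2 (4 σ bonds) has steric number 4: sp3.
C3: 4 σ bonds; 4 regions of electron density → sp3.
C4: 2 σ bonds, plus two π bonds; 2 regions of electron density → sp.
C5 has 2 σ bonds, plus two π bonds: steric number 2 → sp.
C6 carries 4 σ bonds, giving a steric number of 4, so it is sp3.
C7 has 4 σ bonds: steric number 4 → sp3.

C1 sp3, C2 sp3, C3 sp3, C4 sp, C5 sp, C6 sp3, C7 sp3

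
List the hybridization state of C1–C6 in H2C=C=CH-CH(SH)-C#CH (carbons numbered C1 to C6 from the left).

C1 carries 3 σ bonds, plus one π bond, giving a steric number of 3, so it is sp2.
C2 carries 2 σ bonds, plus two π bonds, giving a steric number of 2, so it is sp.
C3 carries 3 σ bonds, plus one π bond, giving a steric number of 3, so it is sp2.
C4 is sp3: 4 σ bonds, 4 electron-density regions.
C5 is sp: 2 σ bonds, plus two π bonds, 2 electron-density regions.
C6 has 2 σ bonds, plus two π bonds: steric number 2 → sp.

C1 sp2, C2 sp, C3 sp2, C4 sp3, C5 sp, C6 sp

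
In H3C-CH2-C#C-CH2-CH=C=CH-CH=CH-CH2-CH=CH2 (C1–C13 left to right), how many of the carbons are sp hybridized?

C1: sp3
C2: sp3
C3: sp ✓
C4: sp ✓
C5: sp3
C6: sp2
C7: sp ✓
C8: sp2
C9: sp2
C10: sp2
C11: sp3
C12: sp2
C13: sp2
C3, C4, C7 → 3 sp carbons.

3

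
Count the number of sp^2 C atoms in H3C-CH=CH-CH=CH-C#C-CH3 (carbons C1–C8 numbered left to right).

C1: sp3
C2: sp2 ✓
C3: sp2 ✓
C4: sp2 ✓
C5: sp2 ✓
C6: sp
C7: sp
C8: sp3
C2, C3, C4, C5 → 4 sp2 carbons.

4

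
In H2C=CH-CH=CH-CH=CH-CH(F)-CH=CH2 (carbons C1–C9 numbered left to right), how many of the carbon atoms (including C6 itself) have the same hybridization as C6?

8

C6 is sp2 (one π bond).
C1: sp2 ✓
C2: sp2 ✓
C3: sp2 ✓
C4: sp2 ✓
C5: sp2 ✓
C6: sp2 ✓
C7: sp3
C8: sp2 ✓
C9: sp2 ✓
8 carbons are sp2.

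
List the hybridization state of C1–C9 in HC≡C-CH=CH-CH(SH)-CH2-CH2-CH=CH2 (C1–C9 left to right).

C1 is sp: 2 σ bonds, plus two π bonds, 2 electron-density regions.
C2 has 2 σ bonds, plus two π bonds: steric number 2 → sp.
C3 carries 3 σ bonds, plus one π bond, giving a steric number of 3, so it is sp2.
C4 carries 3 σ bonds, plus one π bond, giving a steric number of 3, so it is sp2.
C5 has 4 σ bonds: steric number 4 → sp3.
C6 is sp3: 4 σ bonds, 4 electron-density regions.
C7: 4 σ bonds — 4 electron domains, sp3.
C8: 3 σ bonds, plus one π bond; 3 regions of electron density → sp2.
C9 is sp2: 3 σ bonds, plus one π bond, 3 electron-density regions.

C1 sp, C2 sp, C3 sp2, C4 sp2, C5 sp3, C6 sp3, C7 sp3, C8 sp2, C9 sp2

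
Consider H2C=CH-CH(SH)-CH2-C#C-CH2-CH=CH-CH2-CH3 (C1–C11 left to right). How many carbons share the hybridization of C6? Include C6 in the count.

2

C6 is sp (two π bonds).
C1: sp2
C2: sp2
C3: sp3
C4: sp3
C5: sp ✓
C6: sp ✓
C7: sp3
C8: sp2
C9: sp2
C10: sp3
C11: sp3
2 carbons are sp.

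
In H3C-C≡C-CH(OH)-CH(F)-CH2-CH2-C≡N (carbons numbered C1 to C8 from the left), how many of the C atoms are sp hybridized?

3

C1: sp3
C2: sp ✓
C3: sp ✓
C4: sp3
C5: sp3
C6: sp3
C7: sp3
C8: sp ✓
C2, C3, C8 → 3 sp carbons.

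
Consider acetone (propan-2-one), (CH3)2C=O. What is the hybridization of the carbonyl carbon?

sp²

The carbonyl carbon: 3 σ bonds, plus one π bond; 3 regions of electron density → sp2.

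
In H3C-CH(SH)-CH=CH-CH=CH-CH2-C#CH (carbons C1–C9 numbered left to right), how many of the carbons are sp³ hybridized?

3

C1: sp3 ✓
C2: sp3 ✓
C3: sp2
C4: sp2
C5: sp2
C6: sp2
C7: sp3 ✓
C8: sp
C9: sp
C1, C2, C7 → 3 sp3 carbons.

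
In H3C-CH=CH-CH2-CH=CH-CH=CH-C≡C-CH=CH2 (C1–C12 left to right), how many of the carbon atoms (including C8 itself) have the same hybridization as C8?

8

C8 is sp2 (one π bond).
C1: sp3
C2: sp2 ✓
C3: sp2 ✓
C4: sp3
C5: sp2 ✓
C6: sp2 ✓
C7: sp2 ✓
C8: sp2 ✓
C9: sp
C10: sp
C11: sp2 ✓
C12: sp2 ✓
8 carbons are sp2.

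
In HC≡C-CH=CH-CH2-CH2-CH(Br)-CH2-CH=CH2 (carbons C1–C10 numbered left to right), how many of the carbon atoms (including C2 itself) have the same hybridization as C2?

C2 is sp (two π bonds).
C1: sp ✓
C2: sp ✓
C3: sp2
C4: sp2
C5: sp3
C6: sp3
C7: sp3
C8: sp3
C9: sp2
C10: sp2
2 carbons are sp.

2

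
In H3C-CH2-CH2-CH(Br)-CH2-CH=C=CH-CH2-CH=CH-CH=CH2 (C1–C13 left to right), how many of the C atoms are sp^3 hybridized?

6

C1: sp3 ✓
C2: sp3 ✓
C3: sp3 ✓
C4: sp3 ✓
C5: sp3 ✓
C6: sp2
C7: sp
C8: sp2
C9: sp3 ✓
C10: sp2
C11: sp2
C12: sp2
C13: sp2
C1, C2, C3, C4, C5, C9 → 6 sp3 carbons.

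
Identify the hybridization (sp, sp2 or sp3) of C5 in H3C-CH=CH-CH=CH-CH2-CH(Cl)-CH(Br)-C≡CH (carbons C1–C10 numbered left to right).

sp2

C5 carries 3 σ bonds, plus one π bond, giving a steric number of 3, so it is sp2.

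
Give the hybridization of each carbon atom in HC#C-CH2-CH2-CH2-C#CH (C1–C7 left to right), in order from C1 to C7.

C1 sp, C2 sp, C3 sp3, C4 sp3, C5 sp3, C6 sp, C7 sp

C1 has 2 σ bonds, plus two π bonds: steric number 2 → sp.
C2 is sp: 2 σ bonds, plus two π bonds, 2 electron-density regions.
C3 is sp3: 4 σ bonds, 4 electron-density regions.
C4 — 4 σ bonds. Steric number 4, so sp3.
C5: 4 σ bonds — 4 electron domains, sp3.
C6 carries 2 σ bonds, plus two π bonds, giving a steric number of 2, so it is sp.
C7: 2 σ bonds, plus two π bonds; 2 regions of electron density → sp.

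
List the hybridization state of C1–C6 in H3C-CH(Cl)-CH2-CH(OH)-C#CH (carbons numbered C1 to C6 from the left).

C1 sp3, C2 sp3, C3 sp3, C4 sp3, C5 sp, C6 sp

C1 — 4 σ bonds. Steric number 4, so sp3.
C2 is sp3: 4 σ bonds, 4 electron-density regions.
C3 has 4 σ bonds: steric number 4 → sp3.
C4 (4 σ bonds) has steric number 4: sp3.
C5: 2 σ bonds, plus two π bonds — 2 electron domains, sp.
C6 is sp: 2 σ bonds, plus two π bonds, 2 electron-density regions.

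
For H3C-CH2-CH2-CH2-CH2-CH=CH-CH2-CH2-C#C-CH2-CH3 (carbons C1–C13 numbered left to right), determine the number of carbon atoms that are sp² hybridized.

2

C1: sp3
C2: sp3
C3: sp3
C4: sp3
C5: sp3
C6: sp2 ✓
C7: sp2 ✓
C8: sp3
C9: sp3
C10: sp
C11: sp
C12: sp3
C13: sp3
C6, C7 → 2 sp2 carbons.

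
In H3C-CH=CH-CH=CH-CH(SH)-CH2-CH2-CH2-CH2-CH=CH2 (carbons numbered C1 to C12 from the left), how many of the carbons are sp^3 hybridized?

C1: sp3 ✓
C2: sp2
C3: sp2
C4: sp2
C5: sp2
C6: sp3 ✓
C7: sp3 ✓
C8: sp3 ✓
C9: sp3 ✓
C10: sp3 ✓
C11: sp2
C12: sp2
C1, C6, C7, C8, C9, C10 → 6 sp3 carbons.

6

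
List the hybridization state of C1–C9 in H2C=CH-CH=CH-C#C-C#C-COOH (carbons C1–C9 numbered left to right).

C1 sp2, C2 sp2, C3 sp2, C4 sp2, C5 sp, C6 sp, C7 sp, C8 sp, C9 sp2

C1 — 3 σ bonds, plus one π bond. Steric number 3, so sp2.
C2 (3 σ bonds, plus one π bond) has steric number 3: sp2.
C3: 3 σ bonds, plus one π bond; 3 regions of electron density → sp2.
C4: 3 σ bonds, plus one π bond; 3 regions of electron density → sp2.
C5: 2 σ bonds, plus two π bonds; 2 regions of electron density → sp.
C6 has 2 σ bonds, plus two π bonds: steric number 2 → sp.
C7 — 2 σ bonds, plus two π bonds. Steric number 2, so sp.
C8 (2 σ bonds, plus two π bonds) has steric number 2: sp.
C9 — 3 σ bonds, plus one π bond. Steric number 3, so sp2.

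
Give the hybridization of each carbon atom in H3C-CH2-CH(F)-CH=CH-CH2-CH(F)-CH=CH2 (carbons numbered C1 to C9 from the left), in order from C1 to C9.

C1 sp3, C2 sp3, C3 sp3, C4 sp2, C5 sp2, C6 sp3, C7 sp3, C8 sp2, C9 sp2

C1: 4 σ bonds; 4 regions of electron density → sp3.
C2 has 4 σ bonds: steric number 4 → sp3.
C3 (4 σ bonds) has steric number 4: sp3.
C4 is sp2: 3 σ bonds, plus one π bond, 3 electron-density regions.
C5 is sp2: 3 σ bonds, plus one π bond, 3 electron-density regions.
C6 carries 4 σ bonds, giving a steric number of 4, so it is sp3.
C7: 4 σ bonds; 4 regions of electron density → sp3.
C8 carries 3 σ bonds, plus one π bond, giving a steric number of 3, so it is sp2.
C9 — 3 σ bonds, plus one π bond. Steric number 3, so sp2.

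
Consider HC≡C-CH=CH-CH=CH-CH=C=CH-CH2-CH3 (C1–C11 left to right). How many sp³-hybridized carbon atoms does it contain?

C1: sp
C2: sp
C3: sp2
C4: sp2
C5: sp2
C6: sp2
C7: sp2
C8: sp
C9: sp2
C10: sp3 ✓
C11: sp3 ✓
C10, C11 → 2 sp3 carbons.

2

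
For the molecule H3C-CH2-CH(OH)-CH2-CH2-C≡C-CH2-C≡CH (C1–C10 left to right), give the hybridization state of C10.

C10: 2 σ bonds, plus two π bonds; 2 regions of electron density → sp.

sp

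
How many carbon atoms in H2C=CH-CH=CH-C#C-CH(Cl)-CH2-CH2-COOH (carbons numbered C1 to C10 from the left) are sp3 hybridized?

C1: sp2
C2: sp2
C3: sp2
C4: sp2
C5: sp
C6: sp
C7: sp3 ✓
C8: sp3 ✓
C9: sp3 ✓
C10: sp2
C7, C8, C9 → 3 sp3 carbons.

3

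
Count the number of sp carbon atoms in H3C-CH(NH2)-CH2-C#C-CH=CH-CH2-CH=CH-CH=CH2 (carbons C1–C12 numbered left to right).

C1: sp3
C2: sp3
C3: sp3
C4: sp ✓
C5: sp ✓
C6: sp2
C7: sp2
C8: sp3
C9: sp2
C10: sp2
C11: sp2
C12: sp2
C4, C5 → 2 sp carbons.

2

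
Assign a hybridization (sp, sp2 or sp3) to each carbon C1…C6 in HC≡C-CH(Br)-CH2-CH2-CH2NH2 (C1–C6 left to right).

C1: 2 σ bonds, plus two π bonds; 2 regions of electron density → sp.
C2 is sp: 2 σ bonds, plus two π bonds, 2 electron-density regions.
C3 carries 4 σ bonds, giving a steric number of 4, so it is sp3.
C4: 4 σ bonds — 4 electron domains, sp3.
C5 is sp3: 4 σ bonds, 4 electron-density regions.
C6 has 4 σ bonds: steric number 4 → sp3.

C1 sp, C2 sp, C3 sp3, C4 sp3, C5 sp3, C6 sp3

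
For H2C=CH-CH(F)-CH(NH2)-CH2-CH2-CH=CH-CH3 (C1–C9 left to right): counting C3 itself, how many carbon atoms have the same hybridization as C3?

C3 is sp3 (only σ bonds).
C1: sp2
C2: sp2
C3: sp3 ✓
C4: sp3 ✓
C5: sp3 ✓
C6: sp3 ✓
C7: sp2
C8: sp2
C9: sp3 ✓
5 carbons are sp3.

5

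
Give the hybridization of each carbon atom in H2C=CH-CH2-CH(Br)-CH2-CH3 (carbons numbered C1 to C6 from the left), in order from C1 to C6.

C1 sp2, C2 sp2, C3 sp3, C4 sp3, C5 sp3, C6 sp3

C1 — 3 σ bonds, plus one π bond. Steric number 3, so sp2.
C2 has 3 σ bonds, plus one π bond: steric number 3 → sp2.
C3 carries 4 σ bonds, giving a steric number of 4, so it is sp3.
C4 (4 σ bonds) has steric number 4: sp3.
C5: 4 σ bonds — 4 electron domains, sp3.
C6: 4 σ bonds; 4 regions of electron density → sp3.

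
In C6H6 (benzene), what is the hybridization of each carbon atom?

sp2

Every ring carbon has three σ bonds and contributes one p electron to the aromatic π system.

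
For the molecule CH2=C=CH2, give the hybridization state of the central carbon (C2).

sp

Two σ bonds and two π bonds (one to each neighbour) → sp.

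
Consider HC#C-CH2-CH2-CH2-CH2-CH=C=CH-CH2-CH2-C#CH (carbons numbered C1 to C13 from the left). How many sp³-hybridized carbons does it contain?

6

C1: sp
C2: sp
C3: sp3 ✓
C4: sp3 ✓
C5: sp3 ✓
C6: sp3 ✓
C7: sp2
C8: sp
C9: sp2
C10: sp3 ✓
C11: sp3 ✓
C12: sp
C13: sp
C3, C4, C5, C6, C10, C11 → 6 sp3 carbons.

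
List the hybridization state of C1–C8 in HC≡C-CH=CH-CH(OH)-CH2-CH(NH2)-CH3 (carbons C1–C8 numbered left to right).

C1 sp, C2 sp, C3 sp2, C4 sp2, C5 sp3, C6 sp3, C7 sp3, C8 sp3

C1 carries 2 σ bonds, plus two π bonds, giving a steric number of 2, so it is sp.
C2 is sp: 2 σ bonds, plus two π bonds, 2 electron-density regions.
C3: 3 σ bonds, plus one π bond; 3 regions of electron density → sp2.
C4: 3 σ bonds, plus one π bond — 3 electron domains, sp2.
C5 is sp3: 4 σ bonds, 4 electron-density regions.
C6: 4 σ bonds — 4 electron domains, sp3.
C7: 4 σ bonds; 4 regions of electron density → sp3.
C8 — 4 σ bonds. Steric number 4, so sp3.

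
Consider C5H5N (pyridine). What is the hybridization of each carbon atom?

Each carbon atom (3 σ bonds, plus one π bond) has steric number 3: sp2.

sp^2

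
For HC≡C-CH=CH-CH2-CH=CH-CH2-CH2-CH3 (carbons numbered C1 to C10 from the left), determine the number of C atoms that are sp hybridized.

2

C1: sp ✓
C2: sp ✓
C3: sp2
C4: sp2
C5: sp3
C6: sp2
C7: sp2
C8: sp3
C9: sp3
C10: sp3
C1, C2 → 2 sp carbons.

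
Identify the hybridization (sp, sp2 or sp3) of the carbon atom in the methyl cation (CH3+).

Three σ bonds to H, empty p orbital → sp2, trigonal planar.

sp^2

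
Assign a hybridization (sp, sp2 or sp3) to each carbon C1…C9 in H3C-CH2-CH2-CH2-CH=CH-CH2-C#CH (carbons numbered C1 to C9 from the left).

C1 sp3, C2 sp3, C3 sp3, C4 sp3, C5 sp2, C6 sp2, C7 sp3, C8 sp, C9 sp

C1 has 4 σ bonds: steric number 4 → sp3.
C2 — 4 σ bonds. Steric number 4, so sp3.
C3 (4 σ bonds) has steric number 4: sp3.
C4: 4 σ bonds; 4 regions of electron density → sp3.
C5 (3 σ bonds, plus one π bond) has steric number 3: sp2.
C6 carries 3 σ bonds, plus one π bond, giving a steric number of 3, so it is sp2.
C7: 4 σ bonds — 4 electron domains, sp3.
C8 (2 σ bonds, plus two π bonds) has steric number 2: sp.
C9 (2 σ bonds, plus two π bonds) has steric number 2: sp.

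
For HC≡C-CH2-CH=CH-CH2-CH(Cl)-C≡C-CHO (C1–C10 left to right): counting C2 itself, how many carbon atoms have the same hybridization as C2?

C2 is sp (two π bonds).
C1: sp ✓
C2: sp ✓
C3: sp3
C4: sp2
C5: sp2
C6: sp3
C7: sp3
C8: sp ✓
C9: sp ✓
C10: sp2
4 carbons are sp.

4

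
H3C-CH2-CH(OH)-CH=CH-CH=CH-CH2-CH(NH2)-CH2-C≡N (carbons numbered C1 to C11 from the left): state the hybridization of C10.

sp3

C10 — 4 σ bonds. Steric number 4, so sp3.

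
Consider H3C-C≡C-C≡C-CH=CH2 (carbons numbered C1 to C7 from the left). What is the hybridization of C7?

sp^2

C7 is sp2: 3 σ bonds, plus one π bond, 3 electron-density regions.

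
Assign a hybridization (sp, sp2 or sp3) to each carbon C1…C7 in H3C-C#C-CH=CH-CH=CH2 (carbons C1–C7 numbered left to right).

C1 sp3, C2 sp, C3 sp, C4 sp2, C5 sp2, C6 sp2, C7 sp2

C1 carries 4 σ bonds, giving a steric number of 4, so it is sp3.
C2: 2 σ bonds, plus two π bonds — 2 electron domains, sp.
C3: 2 σ bonds, plus two π bonds — 2 electron domains, sp.
C4 is sp2: 3 σ bonds, plus one π bond, 3 electron-density regions.
C5 — 3 σ bonds, plus one π bond. Steric number 3, so sp2.
C6 carries 3 σ bonds, plus one π bond, giving a steric number of 3, so it is sp2.
C7 has 3 σ bonds, plus one π bond: steric number 3 → sp2.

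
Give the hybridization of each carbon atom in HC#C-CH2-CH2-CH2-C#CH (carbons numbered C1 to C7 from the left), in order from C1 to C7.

C1 (2 σ bonds, plus two π bonds) has steric number 2: sp.
C2: 2 σ bonds, plus two π bonds; 2 regions of electron density → sp.
C3: 4 σ bonds; 4 regions of electron density → sp3.
C4 — 4 σ bonds. Steric number 4, so sp3.
C5 (4 σ bonds) has steric number 4: sp3.
C6 carries 2 σ bonds, plus two π bonds, giving a steric number of 2, so it is sp.
C7 has 2 σ bonds, plus two π bonds: steric number 2 → sp.

C1 sp, C2 sp, C3 sp3, C4 sp3, C5 sp3, C6 sp, C7 sp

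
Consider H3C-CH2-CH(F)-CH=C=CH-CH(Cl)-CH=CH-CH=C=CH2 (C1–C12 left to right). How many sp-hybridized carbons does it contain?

C1: sp3
C2: sp3
C3: sp3
C4: sp2
C5: sp ✓
C6: sp2
C7: sp3
C8: sp2
C9: sp2
C10: sp2
C11: sp ✓
C12: sp2
C5, C11 → 2 sp carbons.

2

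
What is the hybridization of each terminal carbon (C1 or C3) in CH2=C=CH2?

Each terminal carbon (C1 or C3): 3 σ bonds, plus one π bond — 3 electron domains, sp2.

sp²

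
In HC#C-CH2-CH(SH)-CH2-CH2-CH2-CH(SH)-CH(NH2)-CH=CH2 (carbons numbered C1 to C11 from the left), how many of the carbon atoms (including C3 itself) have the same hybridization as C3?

7

C3 is sp3 (only σ bonds).
C1: sp
C2: sp
C3: sp3 ✓
C4: sp3 ✓
C5: sp3 ✓
C6: sp3 ✓
C7: sp3 ✓
C8: sp3 ✓
C9: sp3 ✓
C10: sp2
C11: sp2
7 carbons are sp3.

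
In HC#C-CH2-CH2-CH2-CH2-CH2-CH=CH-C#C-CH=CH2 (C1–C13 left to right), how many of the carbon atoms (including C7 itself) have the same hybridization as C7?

5

C7 is sp3 (only σ bonds).
C1: sp
C2: sp
C3: sp3 ✓
C4: sp3 ✓
C5: sp3 ✓
C6: sp3 ✓
C7: sp3 ✓
C8: sp2
C9: sp2
C10: sp
C11: sp
C12: sp2
C13: sp2
5 carbons are sp3.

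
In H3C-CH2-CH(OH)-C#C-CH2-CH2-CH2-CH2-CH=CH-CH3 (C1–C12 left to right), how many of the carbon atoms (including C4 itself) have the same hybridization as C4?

2

C4 is sp (two π bonds).
C1: sp3
C2: sp3
C3: sp3
C4: sp ✓
C5: sp ✓
C6: sp3
C7: sp3
C8: sp3
C9: sp3
C10: sp2
C11: sp2
C12: sp3
2 carbons are sp.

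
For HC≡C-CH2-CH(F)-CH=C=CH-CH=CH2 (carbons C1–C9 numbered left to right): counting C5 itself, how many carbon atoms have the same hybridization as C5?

4

C5 is sp2 (one π bond).
C1: sp
C2: sp
C3: sp3
C4: sp3
C5: sp2 ✓
C6: sp
C7: sp2 ✓
C8: sp2 ✓
C9: sp2 ✓
4 carbons are sp2.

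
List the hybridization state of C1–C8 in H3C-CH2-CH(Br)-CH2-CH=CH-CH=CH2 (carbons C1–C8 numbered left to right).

C1 sp3, C2 sp3, C3 sp3, C4 sp3, C5 sp2, C6 sp2, C7 sp2, C8 sp2

C1 has 4 σ bonds: steric number 4 → sp3.
C2: 4 σ bonds — 4 electron domains, sp3.
C3: 4 σ bonds — 4 electron domains, sp3.
C4 — 4 σ bonds. Steric number 4, so sp3.
C5 (3 σ bonds, plus one π bond) has steric number 3: sp2.
C6: 3 σ bonds, plus one π bond — 3 electron domains, sp2.
C7 has 3 σ bonds, plus one π bond: steric number 3 → sp2.
C8 (3 σ bonds, plus one π bond) has steric number 3: sp2.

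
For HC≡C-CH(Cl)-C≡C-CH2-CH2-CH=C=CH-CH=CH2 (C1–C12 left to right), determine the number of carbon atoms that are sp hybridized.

C1: sp ✓
C2: sp ✓
C3: sp3
C4: sp ✓
C5: sp ✓
C6: sp3
C7: sp3
C8: sp2
C9: sp ✓
C10: sp2
C11: sp2
C12: sp2
C1, C2, C4, C5, C9 → 5 sp carbons.

5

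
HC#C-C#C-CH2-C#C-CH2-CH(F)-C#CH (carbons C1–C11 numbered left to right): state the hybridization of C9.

sp^3

C9 has 4 σ bonds: steric number 4 → sp3.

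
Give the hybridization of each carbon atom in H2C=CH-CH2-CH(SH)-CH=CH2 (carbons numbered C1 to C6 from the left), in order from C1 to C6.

C1 — 3 σ bonds, plus one π bond. Steric number 3, so sp2.
C2 (3 σ bonds, plus one π bond) has steric number 3: sp2.
C3 (4 σ bonds) has steric number 4: sp3.
C4 has 4 σ bonds: steric number 4 → sp3.
C5 has 3 σ bonds, plus one π bond: steric number 3 → sp2.
C6 is sp2: 3 σ bonds, plus one π bond, 3 electron-density regions.

C1 sp2, C2 sp2, C3 sp3, C4 sp3, C5 sp2, C6 sp2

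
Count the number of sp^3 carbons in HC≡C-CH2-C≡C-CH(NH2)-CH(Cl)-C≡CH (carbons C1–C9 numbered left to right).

3

C1: sp
C2: sp
C3: sp3 ✓
C4: sp
C5: sp
C6: sp3 ✓
C7: sp3 ✓
C8: sp
C9: sp
C3, C6, C7 → 3 sp3 carbons.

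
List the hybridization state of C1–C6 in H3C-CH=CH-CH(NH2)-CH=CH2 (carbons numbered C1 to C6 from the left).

C1 has 4 σ bonds: steric number 4 → sp3.
C2 has 3 σ bonds, plus one π bond: steric number 3 → sp2.
C3 is sp2: 3 σ bonds, plus one π bond, 3 electron-density regions.
C4 — 4 σ bonds. Steric number 4, so sp3.
C5 carries 3 σ bonds, plus one π bond, giving a steric number of 3, so it is sp2.
C6 is sp2: 3 σ bonds, plus one π bond, 3 electron-density regions.

C1 sp3, C2 sp2, C3 sp2, C4 sp3, C5 sp2, C6 sp2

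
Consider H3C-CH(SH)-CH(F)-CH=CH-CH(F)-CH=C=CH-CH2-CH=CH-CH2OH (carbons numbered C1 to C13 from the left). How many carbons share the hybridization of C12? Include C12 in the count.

C12 is sp2 (one π bond).
C1: sp3
C2: sp3
C3: sp3
C4: sp2 ✓
C5: sp2 ✓
C6: sp3
C7: sp2 ✓
C8: sp
C9: sp2 ✓
C10: sp3
C11: sp2 ✓
C12: sp2 ✓
C13: sp3
6 carbons are sp2.

6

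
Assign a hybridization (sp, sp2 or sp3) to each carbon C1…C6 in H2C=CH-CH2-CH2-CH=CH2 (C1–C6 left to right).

C1 is sp2: 3 σ bonds, plus one π bond, 3 electron-density regions.
C2 (3 σ bonds, plus one π bond) has steric number 3: sp2.
C3 — 4 σ bonds. Steric number 4, so sp3.
C4 (4 σ bonds) has steric number 4: sp3.
C5 is sp2: 3 σ bonds, plus one π bond, 3 electron-density regions.
C6 — 3 σ bonds, plus one π bond. Steric number 3, so sp2.

C1 sp2, C2 sp2, C3 sp3, C4 sp3, C5 sp2, C6 sp2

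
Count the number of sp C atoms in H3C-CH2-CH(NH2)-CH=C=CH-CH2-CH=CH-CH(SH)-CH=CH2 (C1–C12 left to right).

1

C1: sp3
C2: sp3
C3: sp3
C4: sp2
C5: sp ✓
C6: sp2
C7: sp3
C8: sp2
C9: sp2
C10: sp3
C11: sp2
C12: sp2
C5 → 1 sp carbon.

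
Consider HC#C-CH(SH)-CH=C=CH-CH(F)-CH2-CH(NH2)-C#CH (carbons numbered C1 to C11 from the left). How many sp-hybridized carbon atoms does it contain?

C1: sp ✓
C2: sp ✓
C3: sp3
C4: sp2
C5: sp ✓
C6: sp2
C7: sp3
C8: sp3
C9: sp3
C10: sp ✓
C11: sp ✓
C1, C2, C5, C10, C11 → 5 sp carbons.

5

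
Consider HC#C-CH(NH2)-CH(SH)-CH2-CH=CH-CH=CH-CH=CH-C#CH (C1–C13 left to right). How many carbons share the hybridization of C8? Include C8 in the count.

6

C8 is sp2 (one π bond).
C1: sp
C2: sp
C3: sp3
C4: sp3
C5: sp3
C6: sp2 ✓
C7: sp2 ✓
C8: sp2 ✓
C9: sp2 ✓
C10: sp2 ✓
C11: sp2 ✓
C12: sp
C13: sp
6 carbons are sp2.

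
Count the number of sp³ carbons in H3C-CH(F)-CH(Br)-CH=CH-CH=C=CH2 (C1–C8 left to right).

3

C1: sp3 ✓
C2: sp3 ✓
C3: sp3 ✓
C4: sp2
C5: sp2
C6: sp2
C7: sp
C8: sp2
C1, C2, C3 → 3 sp3 carbons.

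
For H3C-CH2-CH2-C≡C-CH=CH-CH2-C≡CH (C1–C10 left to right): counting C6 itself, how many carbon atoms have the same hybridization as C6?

2

C6 is sp2 (one π bond).
C1: sp3
C2: sp3
C3: sp3
C4: sp
C5: sp
C6: sp2 ✓
C7: sp2 ✓
C8: sp3
C9: sp
C10: sp
2 carbons are sp2.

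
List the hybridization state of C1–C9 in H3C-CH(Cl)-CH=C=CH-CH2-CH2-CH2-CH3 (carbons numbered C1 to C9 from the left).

C1 sp3, C2 sp3, C3 sp2, C4 sp, C5 sp2, C6 sp3, C7 sp3, C8 sp3, C9 sp3

C1: 4 σ bonds; 4 regions of electron density → sp3.
C2: 4 σ bonds; 4 regions of electron density → sp3.
C3: 3 σ bonds, plus one π bond; 3 regions of electron density → sp2.
C4 carries 2 σ bonds, plus two π bonds, giving a steric number of 2, so it is sp.
C5 — 3 σ bonds, plus one π bond. Steric number 3, so sp2.
C6 — 4 σ bonds. Steric number 4, so sp3.
C7: 4 σ bonds; 4 regions of electron density → sp3.
C8 — 4 σ bonds. Steric number 4, so sp3.
C9 — 4 σ bonds. Steric number 4, so sp3.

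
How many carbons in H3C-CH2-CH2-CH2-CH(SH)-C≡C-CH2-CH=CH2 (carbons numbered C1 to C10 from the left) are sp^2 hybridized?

C1: sp3
C2: sp3
C3: sp3
C4: sp3
C5: sp3
C6: sp
C7: sp
C8: sp3
C9: sp2 ✓
C10: sp2 ✓
C9, C10 → 2 sp2 carbons.

2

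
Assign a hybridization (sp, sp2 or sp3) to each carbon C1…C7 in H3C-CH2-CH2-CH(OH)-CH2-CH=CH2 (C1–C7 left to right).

C1 sp3, C2 sp3, C3 sp3, C4 sp3, C5 sp3, C6 sp2, C7 sp2

C1 carries 4 σ bonds, giving a steric number of 4, so it is sp3.
C2 is sp3: 4 σ bonds, 4 electron-density regions.
C3 carries 4 σ bonds, giving a steric number of 4, so it is sp3.
C4 — 4 σ bonds. Steric number 4, so sp3.
C5: 4 σ bonds — 4 electron domains, sp3.
C6 carries 3 σ bonds, plus one π bond, giving a steric number of 3, so it is sp2.
C7: 3 σ bonds, plus one π bond; 3 regions of electron density → sp2.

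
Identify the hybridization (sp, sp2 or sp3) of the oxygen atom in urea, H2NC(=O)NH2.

The oxygen atom: 1 σ bond and 2 lone pairs, plus one π bond — 3 electron domains, sp2.

sp²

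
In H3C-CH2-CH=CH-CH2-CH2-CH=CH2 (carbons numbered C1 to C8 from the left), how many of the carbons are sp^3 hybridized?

4

C1: sp3 ✓
C2: sp3 ✓
C3: sp2
C4: sp2
C5: sp3 ✓
C6: sp3 ✓
C7: sp2
C8: sp2
C1, C2, C5, C6 → 4 sp3 carbons.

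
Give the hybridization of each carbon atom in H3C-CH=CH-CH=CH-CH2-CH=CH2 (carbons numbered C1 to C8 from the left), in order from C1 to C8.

C1: 4 σ bonds — 4 electron domains, sp3.
C2 carries 3 σ bonds, plus one π bond, giving a steric number of 3, so it is sp2.
C3: 3 σ bonds, plus one π bond; 3 regions of electron density → sp2.
C4 (3 σ bonds, plus one π bond) has steric number 3: sp2.
C5 — 3 σ bonds, plus one π bond. Steric number 3, so sp2.
C6 is sp3: 4 σ bonds, 4 electron-density regions.
C7: 3 σ bonds, plus one π bond; 3 regions of electron density → sp2.
C8: 3 σ bonds, plus one π bond; 3 regions of electron density → sp2.

C1 sp3, C2 sp2, C3 sp2, C4 sp2, C5 sp2, C6 sp3, C7 sp2, C8 sp2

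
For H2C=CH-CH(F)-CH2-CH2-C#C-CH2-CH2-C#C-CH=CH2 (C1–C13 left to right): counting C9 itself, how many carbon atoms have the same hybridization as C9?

5

C9 is sp3 (only σ bonds).
C1: sp2
C2: sp2
C3: sp3 ✓
C4: sp3 ✓
C5: sp3 ✓
C6: sp
C7: sp
C8: sp3 ✓
C9: sp3 ✓
C10: sp
C11: sp
C12: sp2
C13: sp2
5 carbons are sp3.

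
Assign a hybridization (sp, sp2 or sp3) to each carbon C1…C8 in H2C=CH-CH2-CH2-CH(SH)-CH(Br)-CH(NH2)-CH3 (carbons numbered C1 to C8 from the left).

C1 — 3 σ bonds, plus one π bond. Steric number 3, so sp2.
C2 has 3 σ bonds, plus one π bond: steric number 3 → sp2.
C3 is sp3: 4 σ bonds, 4 electron-density regions.
C4: 4 σ bonds; 4 regions of electron density → sp3.
C5 — 4 σ bonds. Steric number 4, so sp3.
C6: 4 σ bonds; 4 regions of electron density → sp3.
C7 has 4 σ bonds: steric number 4 → sp3.
C8 is sp3: 4 σ bonds, 4 electron-density regions.

C1 sp2, C2 sp2, C3 sp3, C4 sp3, C5 sp3, C6 sp3, C7 sp3, C8 sp3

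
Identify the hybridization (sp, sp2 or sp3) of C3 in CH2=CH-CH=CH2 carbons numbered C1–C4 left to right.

sp^2

C3 carries 3 σ bonds, plus one π bond, giving a steric number of 3, so it is sp2.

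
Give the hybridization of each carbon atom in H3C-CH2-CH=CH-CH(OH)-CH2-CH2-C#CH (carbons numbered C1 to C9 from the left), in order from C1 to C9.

C1: 4 σ bonds; 4 regions of electron density → sp3.
C2 (4 σ bonds) has steric number 4: sp3.
C3 has 3 σ bonds, plus one π bond: steric number 3 → sp2.
C4 (3 σ bonds, plus one π bond) has steric number 3: sp2.
C5 carries 4 σ bonds, giving a steric number of 4, so it is sp3.
C6: 4 σ bonds — 4 electron domains, sp3.
C7: 4 σ bonds — 4 electron domains, sp3.
C8 has 2 σ bonds, plus two π bonds: steric number 2 → sp.
C9 has 2 σ bonds, plus two π bonds: steric number 2 → sp.

C1 sp3, C2 sp3, C3 sp2, C4 sp2, C5 sp3, C6 sp3, C7 sp3, C8 sp, C9 sp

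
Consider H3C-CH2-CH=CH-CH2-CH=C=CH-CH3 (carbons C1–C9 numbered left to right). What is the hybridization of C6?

sp^2

C6 — 3 σ bonds, plus one π bond. Steric number 3, so sp2.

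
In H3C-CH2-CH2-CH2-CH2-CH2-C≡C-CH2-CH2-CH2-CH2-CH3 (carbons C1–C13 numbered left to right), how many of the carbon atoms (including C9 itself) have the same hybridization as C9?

C9 is sp3 (only σ bonds).
C1: sp3 ✓
C2: sp3 ✓
C3: sp3 ✓
C4: sp3 ✓
C5: sp3 ✓
C6: sp3 ✓
C7: sp
C8: sp
C9: sp3 ✓
C10: sp3 ✓
C11: sp3 ✓
C12: sp3 ✓
C13: sp3 ✓
11 carbons are sp3.

11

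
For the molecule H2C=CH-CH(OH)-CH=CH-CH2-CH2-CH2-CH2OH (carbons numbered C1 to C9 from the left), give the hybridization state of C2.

C2 carries 3 σ bonds, plus one π bond, giving a steric number of 3, so it is sp2.

sp²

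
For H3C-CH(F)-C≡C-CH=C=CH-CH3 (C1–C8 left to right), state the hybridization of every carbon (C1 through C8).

C1: 4 σ bonds — 4 electron domains, sp3.
C2: 4 σ bonds — 4 electron domains, sp3.
C3 has 2 σ bonds, plus two π bonds: steric number 2 → sp.
C4: 2 σ bonds, plus two π bonds; 2 regions of electron density → sp.
C5 — 3 σ bonds, plus one π bond. Steric number 3, so sp2.
C6 has 2 σ bonds, plus two π bonds: steric number 2 → sp.
C7 — 3 σ bonds, plus one π bond. Steric number 3, so sp2.
C8 carries 4 σ bonds, giving a steric number of 4, so it is sp3.

C1 sp3, C2 sp3, C3 sp, C4 sp, C5 sp2, C6 sp, C7 sp2, C8 sp3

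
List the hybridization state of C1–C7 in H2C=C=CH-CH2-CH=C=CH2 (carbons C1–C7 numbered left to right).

C1: 3 σ bonds, plus one π bond; 3 regions of electron density → sp2.
C2 carries 2 σ bonds, plus two π bonds, giving a steric number of 2, so it is sp.
C3: 3 σ bonds, plus one π bond; 3 regions of electron density → sp2.
C4 (4 σ bonds) has steric number 4: sp3.
C5 has 3 σ bonds, plus one π bond: steric number 3 → sp2.
C6: 2 σ bonds, plus two π bonds; 2 regions of electron density → sp.
C7: 3 σ bonds, plus one π bond; 3 regions of electron density → sp2.

C1 sp2, C2 sp, C3 sp2, C4 sp3, C5 sp2, C6 sp, C7 sp2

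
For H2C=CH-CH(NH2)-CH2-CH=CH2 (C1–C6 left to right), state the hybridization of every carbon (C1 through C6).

C1 is sp2: 3 σ bonds, plus one π bond, 3 electron-density regions.
C2: 3 σ bonds, plus one π bond — 3 electron domains, sp2.
C3 (4 σ bonds) has steric number 4: sp3.
C4 is sp3: 4 σ bonds, 4 electron-density regions.
C5 carries 3 σ bonds, plus one π bond, giving a steric number of 3, so it is sp2.
C6: 3 σ bonds, plus one π bond — 3 electron domains, sp2.

C1 sp2, C2 sp2, C3 sp3, C4 sp3, C5 sp2, C6 sp2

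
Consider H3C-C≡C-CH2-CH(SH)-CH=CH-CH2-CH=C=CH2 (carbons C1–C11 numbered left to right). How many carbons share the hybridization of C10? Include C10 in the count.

C10 is sp (two π bonds).
C1: sp3
C2: sp ✓
C3: sp ✓
C4: sp3
C5: sp3
C6: sp2
C7: sp2
C8: sp3
C9: sp2
C10: sp ✓
C11: sp2
3 carbons are sp.

3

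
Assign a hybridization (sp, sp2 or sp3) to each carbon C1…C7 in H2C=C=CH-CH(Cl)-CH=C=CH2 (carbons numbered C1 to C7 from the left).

C1 sp2, C2 sp, C3 sp2, C4 sp3, C5 sp2, C6 sp, C7 sp2

C1 (3 σ bonds, plus one π bond) has steric number 3: sp2.
C2 has 2 σ bonds, plus two π bonds: steric number 2 → sp.
C3: 3 σ bonds, plus one π bond; 3 regions of electron density → sp2.
C4 — 4 σ bonds. Steric number 4, so sp3.
C5 is sp2: 3 σ bonds, plus one π bond, 3 electron-density regions.
C6: 2 σ bonds, plus two π bonds — 2 electron domains, sp.
C7 is sp2: 3 σ bonds, plus one π bond, 3 electron-density regions.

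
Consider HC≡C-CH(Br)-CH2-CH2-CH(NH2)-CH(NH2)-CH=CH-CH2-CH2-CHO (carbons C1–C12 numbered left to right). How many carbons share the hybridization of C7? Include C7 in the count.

C7 is sp3 (only σ bonds).
C1: sp
C2: sp
C3: sp3 ✓
C4: sp3 ✓
C5: sp3 ✓
C6: sp3 ✓
C7: sp3 ✓
C8: sp2
C9: sp2
C10: sp3 ✓
C11: sp3 ✓
C12: sp2
7 carbons are sp3.

7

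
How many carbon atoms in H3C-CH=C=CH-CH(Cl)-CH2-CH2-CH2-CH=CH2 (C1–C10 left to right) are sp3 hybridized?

C1: sp3 ✓
C2: sp2
C3: sp
C4: sp2
C5: sp3 ✓
C6: sp3 ✓
C7: sp3 ✓
C8: sp3 ✓
C9: sp2
C10: sp2
C1, C5, C6, C7, C8 → 5 sp3 carbons.

5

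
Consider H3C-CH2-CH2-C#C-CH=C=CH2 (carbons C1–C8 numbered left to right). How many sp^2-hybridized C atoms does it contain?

C1: sp3
C2: sp3
C3: sp3
C4: sp
C5: sp
C6: sp2 ✓
C7: sp
C8: sp2 ✓
C6, C8 → 2 sp2 carbons.

2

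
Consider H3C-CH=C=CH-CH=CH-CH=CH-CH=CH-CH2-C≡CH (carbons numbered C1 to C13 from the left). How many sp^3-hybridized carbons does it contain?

2

C1: sp3 ✓
C2: sp2
C3: sp
C4: sp2
C5: sp2
C6: sp2
C7: sp2
C8: sp2
C9: sp2
C10: sp2
C11: sp3 ✓
C12: sp
C13: sp
C1, C11 → 2 sp3 carbons.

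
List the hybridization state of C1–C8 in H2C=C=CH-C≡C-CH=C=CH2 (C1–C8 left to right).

C1: 3 σ bonds, plus one π bond — 3 electron domains, sp2.
C2: 2 σ bonds, plus two π bonds; 2 regions of electron density → sp.
C3 has 3 σ bonds, plus one π bond: steric number 3 → sp2.
C4: 2 σ bonds, plus two π bonds — 2 electron domains, sp.
C5 — 2 σ bonds, plus two π bonds. Steric number 2, so sp.
C6 carries 3 σ bonds, plus one π bond, giving a steric number of 3, so it is sp2.
C7 — 2 σ bonds, plus two π bonds. Steric number 2, so sp.
C8 has 3 σ bonds, plus one π bond: steric number 3 → sp2.

C1 sp2, C2 sp, C3 sp2, C4 sp, C5 sp, C6 sp2, C7 sp, C8 sp2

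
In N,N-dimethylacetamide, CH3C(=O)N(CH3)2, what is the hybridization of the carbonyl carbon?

sp^2

The carbonyl carbon: 3 σ bonds, plus one π bond — 3 electron domains, sp2.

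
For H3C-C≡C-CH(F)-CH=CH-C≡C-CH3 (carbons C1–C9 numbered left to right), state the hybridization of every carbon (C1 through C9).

C1 is sp3: 4 σ bonds, 4 electron-density regions.
C2: 2 σ bonds, plus two π bonds; 2 regions of electron density → sp.
C3 (2 σ bonds, plus two π bonds) has steric number 2: sp.
C4: 4 σ bonds; 4 regions of electron density → sp3.
C5 has 3 σ bonds, plus one π bond: steric number 3 → sp2.
C6 carries 3 σ bonds, plus one π bond, giving a steric number of 3, so it is sp2.
C7: 2 σ bonds, plus two π bonds; 2 regions of electron density → sp.
C8 is sp: 2 σ bonds, plus two π bonds, 2 electron-density regions.
C9 has 4 σ bonds: steric number 4 → sp3.

C1 sp3, C2 sp, C3 sp, C4 sp3, C5 sp2, C6 sp2, C7 sp, C8 sp, C9 sp3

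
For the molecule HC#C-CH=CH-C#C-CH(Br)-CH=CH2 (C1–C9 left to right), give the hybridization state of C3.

C3: 3 σ bonds, plus one π bond — 3 electron domains, sp2.

sp^2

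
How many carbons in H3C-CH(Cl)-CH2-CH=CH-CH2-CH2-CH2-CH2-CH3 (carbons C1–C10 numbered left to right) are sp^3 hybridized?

C1: sp3 ✓
C2: sp3 ✓
C3: sp3 ✓
C4: sp2
C5: sp2
C6: sp3 ✓
C7: sp3 ✓
C8: sp3 ✓
C9: sp3 ✓
C10: sp3 ✓
C1, C2, C3, C6, C7, C8, C9, C10 → 8 sp3 carbons.

8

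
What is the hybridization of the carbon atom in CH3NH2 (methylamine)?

sp3

The carbon atom has 4 σ bonds: steric number 4 → sp3.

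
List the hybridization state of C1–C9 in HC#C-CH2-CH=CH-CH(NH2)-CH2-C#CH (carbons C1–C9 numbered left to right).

C1 sp, C2 sp, C3 sp3, C4 sp2, C5 sp2, C6 sp3, C7 sp3, C8 sp, C9 sp

C1 is sp: 2 σ bonds, plus two π bonds, 2 electron-density regions.
C2 (2 σ bonds, plus two π bonds) has steric number 2: sp.
C3: 4 σ bonds — 4 electron domains, sp3.
C4: 3 σ bonds, plus one π bond — 3 electron domains, sp2.
C5 carries 3 σ bonds, plus one π bond, giving a steric number of 3, so it is sp2.
C6 (4 σ bonds) has steric number 4: sp3.
C7 carries 4 σ bonds, giving a steric number of 4, so it is sp3.
C8 (2 σ bonds, plus two π bonds) has steric number 2: sp.
C9: 2 σ bonds, plus two π bonds; 2 regions of electron density → sp.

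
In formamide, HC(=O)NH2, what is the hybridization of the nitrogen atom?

Amide resonance delocalises the N lone pair; N is planar sp2.

sp^2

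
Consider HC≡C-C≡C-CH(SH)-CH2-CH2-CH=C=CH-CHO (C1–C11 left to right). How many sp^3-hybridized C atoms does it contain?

C1: sp
C2: sp
C3: sp
C4: sp
C5: sp3 ✓
C6: sp3 ✓
C7: sp3 ✓
C8: sp2
C9: sp
C10: sp2
C11: sp2
C5, C6, C7 → 3 sp3 carbons.

3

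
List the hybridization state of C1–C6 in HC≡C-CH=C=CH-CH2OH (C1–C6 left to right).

C1: 2 σ bonds, plus two π bonds — 2 electron domains, sp.
C2 — 2 σ bonds, plus two π bonds. Steric number 2, so sp.
C3: 3 σ bonds, plus one π bond; 3 regions of electron density → sp2.
C4 is sp: 2 σ bonds, plus two π bonds, 2 electron-density regions.
C5 is sp2: 3 σ bonds, plus one π bond, 3 electron-density regions.
C6 carries 4 σ bonds, giving a steric number of 4, so it is sp3.

C1 sp, C2 sp, C3 sp2, C4 sp, C5 sp2, C6 sp3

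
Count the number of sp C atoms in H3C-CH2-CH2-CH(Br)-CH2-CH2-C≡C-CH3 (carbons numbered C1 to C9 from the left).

2

C1: sp3
C2: sp3
C3: sp3
C4: sp3
C5: sp3
C6: sp3
C7: sp ✓
C8: sp ✓
C9: sp3
C7, C8 → 2 sp carbons.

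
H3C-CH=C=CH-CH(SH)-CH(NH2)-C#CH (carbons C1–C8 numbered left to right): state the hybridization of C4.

sp2

C4 — 3 σ bonds, plus one π bond. Steric number 3, so sp2.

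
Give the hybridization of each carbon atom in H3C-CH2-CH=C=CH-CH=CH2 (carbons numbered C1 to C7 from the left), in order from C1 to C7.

C1 sp3, C2 sp3, C3 sp2, C4 sp, C5 sp2, C6 sp2, C7 sp2

C1 carries 4 σ bonds, giving a steric number of 4, so it is sp3.
C2 (4 σ bonds) has steric number 4: sp3.
C3 has 3 σ bonds, plus one π bond: steric number 3 → sp2.
C4 — 2 σ bonds, plus two π bonds. Steric number 2, so sp.
C5 — 3 σ bonds, plus one π bond. Steric number 3, so sp2.
C6 has 3 σ bonds, plus one π bond: steric number 3 → sp2.
C7 has 3 σ bonds, plus one π bond: steric number 3 → sp2.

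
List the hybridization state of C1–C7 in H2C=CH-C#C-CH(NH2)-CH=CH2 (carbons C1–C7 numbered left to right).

C1 sp2, C2 sp2, C3 sp, C4 sp, C5 sp3, C6 sp2, C7 sp2

C1 carries 3 σ bonds, plus one π bond, giving a steric number of 3, so it is sp2.
C2: 3 σ bonds, plus one π bond; 3 regions of electron density → sp2.
C3 carries 2 σ bonds, plus two π bonds, giving a steric number of 2, so it is sp.
C4: 2 σ bonds, plus two π bonds; 2 regions of electron density → sp.
C5 has 4 σ bonds: steric number 4 → sp3.
C6 carries 3 σ bonds, plus one π bond, giving a steric number of 3, so it is sp2.
C7 carries 3 σ bonds, plus one π bond, giving a steric number of 3, so it is sp2.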